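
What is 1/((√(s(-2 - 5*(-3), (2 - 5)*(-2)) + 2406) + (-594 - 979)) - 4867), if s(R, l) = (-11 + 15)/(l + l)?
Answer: -19320/124413581 - √21657/124413581 ≈ -0.00015647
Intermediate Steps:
s(R, l) = 2/l (s(R, l) = 4/((2*l)) = 4*(1/(2*l)) = 2/l)
1/((√(s(-2 - 5*(-3), (2 - 5)*(-2)) + 2406) + (-594 - 979)) - 4867) = 1/((√(2/(((2 - 5)*(-2))) + 2406) + (-594 - 979)) - 4867) = 1/((√(2/((-3*(-2))) + 2406) - 1573) - 4867) = 1/((√(2/6 + 2406) - 1573) - 4867) = 1/((√(2*(⅙) + 2406) - 1573) - 4867) = 1/((√(⅓ + 2406) - 1573) - 4867) = 1/((√(7219/3) - 1573) - 4867) = 1/((√21657/3 - 1573) - 4867) = 1/((-1573 + √21657/3) - 4867) = 1/(-6440 + √21657/3)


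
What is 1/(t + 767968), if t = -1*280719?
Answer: 1/487249 ≈ 2.0523e-6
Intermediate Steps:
t = -280719
1/(t + 767968) = 1/(-280719 + 767968) = 1/487249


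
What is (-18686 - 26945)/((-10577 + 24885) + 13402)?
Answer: -45631/27710 ≈ -1.6467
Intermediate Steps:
(-18686 - 26945)/((-10577 + 24885) + 13402) = -45631/(14308 + 13402) = -45631/27710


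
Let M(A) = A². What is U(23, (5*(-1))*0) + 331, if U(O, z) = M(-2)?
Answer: 335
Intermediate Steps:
U(O, z) = 4 (U(O, z) = (-2)² = 4)
U(23, (5*(-1))*0) + 331 = 4 + 331 = 335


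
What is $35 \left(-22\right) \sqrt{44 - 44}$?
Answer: $0$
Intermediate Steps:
$35 \left(-22\right) \sqrt{44 - 44} = - 770 \sqrt{0} = \left(-770\right) 0 = 0$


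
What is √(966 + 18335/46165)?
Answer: √82383704585/9233 ≈ 31.087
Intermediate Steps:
√(966 + 18335/46165) = √(966 + 18335*(1/46165)) = √(966 + 3667/9233) = √(8922745/9233) = √82383704585/9233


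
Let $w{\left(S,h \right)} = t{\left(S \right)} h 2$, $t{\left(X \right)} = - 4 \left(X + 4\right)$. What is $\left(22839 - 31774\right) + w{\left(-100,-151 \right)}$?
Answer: $-124903$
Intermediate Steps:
$t{\left(X \right)} = -16 - 4 X$ ($t{\left(X \right)} = - 4 \left(4 + X\right) = -16 - 4 X$)
$w{\left(S,h \right)} = 2 h \left(-16 - 4 S\right)$ ($w{\left(S,h \right)} = \left(-16 - 4 S\right) h 2 = h \left(-16 - 4 S\right) 2 = 2 h \left(-16 - 4 S\right)$)
$\left(22839 - 31774\right) + w{\left(-100,-151 \right)} = \left(22839 - 31774\right) - - 1208 \left(4 - 100\right) = -8935 - \left(-1208\right) \left(-96\right) = -8935 - 115968 = -124903$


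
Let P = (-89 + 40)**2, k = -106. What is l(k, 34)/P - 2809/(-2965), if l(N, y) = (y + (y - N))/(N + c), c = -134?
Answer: 10787615/11390344 ≈ 0.94708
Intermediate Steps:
P = 2401 (P = (-49)**2 = 2401)
l(N, y) = (-N + 2*y)/(-134 + N) (l(N, y) = (y + (y - N))/(N - 134) = (-N + 2*y)/(-134 + N))
l(k, 34)/P - 2809/(-2965) = ((-1*(-106) + 2*34)/(-134 - 106))/2401 - 2809/(-2965) = ((106 + 68)/(-240))*(1/2401) - 2809*(-1/2965) = -1/240*174*(1/2401) + 2809/2965 = -29/40*1/2401 + 2809/2965 = -29/96040 + 2809/2965 = 10787615/11390344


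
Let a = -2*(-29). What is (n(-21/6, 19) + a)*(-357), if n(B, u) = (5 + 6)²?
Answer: -63903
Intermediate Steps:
n(B, u) = 121 (n(B, u) = 11² = 121)
a = 58
(n(-21/6, 19) + a)*(-357) = (121 + 58)*(-357) = 179*(-357) = -63903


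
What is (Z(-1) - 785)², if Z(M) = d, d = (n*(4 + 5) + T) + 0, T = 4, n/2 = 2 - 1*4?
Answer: 667489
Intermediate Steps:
n = -4 (n = 2*(2 - 1*4) = 2*(2 - 4) = 2*(-2) = -4)
d = -32 (d = (-4*(4 + 5) + 4) + 0 = (-4*9 + 4) + 0 = (-36 + 4) + 0 = -32 + 0 = -32)
Z(M) = -32
(Z(-1) - 785)² = (-32 - 785)² = (-817)² = 667489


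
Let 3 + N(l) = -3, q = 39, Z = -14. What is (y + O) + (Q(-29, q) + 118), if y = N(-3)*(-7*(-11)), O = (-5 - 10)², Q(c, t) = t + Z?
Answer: -94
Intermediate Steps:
Q(c, t) = -14 + t (Q(c, t) = t - 14 = -14 + t)
O = 225 (O = (-15)² = 225)
N(l) = -6 (N(l) = -3 - 3 = -6)
y = -462 (y = -(-42)*(-11) = -6*77 = -462)
(y + O) + (Q(-29, q) + 118) = (-462 + 225) + ((-14 + 39) + 118) = -237 + (25 + 118) = -237 + 143 = -94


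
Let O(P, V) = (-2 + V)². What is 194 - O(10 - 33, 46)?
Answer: -1742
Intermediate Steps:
194 - O(10 - 33, 46) = 194 - (-2 + 46)² = 194 - 1*44² = 194 - 1*1936 = 194 - 1936 = -1742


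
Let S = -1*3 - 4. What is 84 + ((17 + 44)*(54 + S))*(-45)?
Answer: -128931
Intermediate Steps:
S = -7 (S = -3 - 4 = -7)
84 + ((17 + 44)*(54 + S))*(-45) = 84 + ((17 + 44)*(54 - 7))*(-45) = 84 + (61*47)*(-45) = 84 + 2867*(-45) = 84 - 129015 = -128931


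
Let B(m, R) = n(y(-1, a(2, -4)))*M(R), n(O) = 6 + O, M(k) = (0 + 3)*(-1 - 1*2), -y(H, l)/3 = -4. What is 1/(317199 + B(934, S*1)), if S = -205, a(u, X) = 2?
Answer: 1/317037 ≈ 3.1542e-6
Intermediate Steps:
y(H, l) = 12 (y(H, l) = -3*(-4) = 12)
M(k) = -9 (M(k) = 3*(-1 - 2) = 3*(-3) = -9)
B(m, R) = -162 (B(m, R) = (6 + 12)*(-9) = 18*(-9) = -162)
1/(317199 + B(934, S*1)) = 1/(317199 - 162) = 1/317037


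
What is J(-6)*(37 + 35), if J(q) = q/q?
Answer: 72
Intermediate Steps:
J(q) = 1
J(-6)*(37 + 35) = 1*(37 + 35) = 1*72 = 72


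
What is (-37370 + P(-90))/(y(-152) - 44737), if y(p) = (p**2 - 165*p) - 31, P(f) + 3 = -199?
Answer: -9393/854 ≈ -10.999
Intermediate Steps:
P(f) = -202 (P(f) = -3 - 199 = -202)
y(p) = -31 + p**2 - 165*p
(-37370 + P(-90))/(y(-152) - 44737) = (-37370 - 202)/((-31 + (-152)**2 - 165*(-152)) - 44737) = -37572/((-31 + 23104 + 25080) - 44737) = -37572/(48153 - 44737) = -37572/3416 = -37572*1/3416 = -9393/854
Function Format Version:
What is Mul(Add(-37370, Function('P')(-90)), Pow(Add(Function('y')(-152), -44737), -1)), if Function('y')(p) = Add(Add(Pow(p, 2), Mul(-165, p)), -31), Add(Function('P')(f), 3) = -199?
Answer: Rational(-9393, 854) ≈ -10.999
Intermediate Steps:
Function('P')(f) = -202 (Function('P')(f) = Add(-3, -199) = -202)
Function('y')(p) = Add(-31, Pow(p, 2), Mul(-165, p))
Mul(Add(-37370, Function('P')(-90)), Pow(Add(Function('y')(-152), -44737), -1)) = Mul(Add(-37370, -202), Pow(Add(Add(-31, Pow(-152, 2), Mul(-165, -152)), -44737), -1)) = Mul(-37572, Pow(Add(Add(-31, 23104, 25080), -44737), -1)) = Mul(-37572, Pow(Add(48153, -44737), -1)) = Mul(-37572, Pow(3416, -1)) = Mul(-37572, Rational(1, 3416)) = Rational(-9393, 854)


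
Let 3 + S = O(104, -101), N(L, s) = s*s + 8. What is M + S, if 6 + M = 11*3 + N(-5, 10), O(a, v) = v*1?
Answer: 31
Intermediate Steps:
N(L, s) = 8 + s**2 (N(L, s) = s**2 + 8 = 8 + s**2)
O(a, v) = v
M = 135 (M = -6 + (11*3 + (8 + 10**2)) = -6 + (33 + (8 + 100)) = -6 + (33 + 108) = -6 + 141 = 135)
S = -104 (S = -3 - 101 = -104)
M + S = 135 - 104 = 31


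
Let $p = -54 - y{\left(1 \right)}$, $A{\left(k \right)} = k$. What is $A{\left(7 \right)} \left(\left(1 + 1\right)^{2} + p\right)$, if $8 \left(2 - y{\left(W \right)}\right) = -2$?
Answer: $- \frac{1463}{4} \approx -365.75$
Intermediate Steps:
$y{\left(W \right)} = \frac{9}{4}$ ($y{\left(W \right)} = 2 - - \frac{1}{4} = 2 + \frac{1}{4} = \frac{9}{4}$)
$p = - \frac{225}{4}$ ($p = -54 - \frac{9}{4} = - \frac{225}{4} \approx -56.25$)
$A{\left(7 \right)} \left(\left(1 + 1\right)^{2} + p\right) = 7 \left(\left(1 + 1\right)^{2} - \frac{225}{4}\right) = 7 \left(2^{2} - \frac{225}{4}\right) = 7 \left(4 - \frac{225}{4}\right) = 7 \left(- \frac{209}{4}\right) = - \frac{1463}{4}$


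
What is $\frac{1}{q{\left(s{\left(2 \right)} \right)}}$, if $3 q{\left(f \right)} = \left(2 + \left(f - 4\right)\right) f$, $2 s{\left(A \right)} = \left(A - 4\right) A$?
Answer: $\frac{3}{8} \approx 0.375$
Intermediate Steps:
$s{\left(A \right)} = \frac{A \left(-4 + A\right)}{2}$ ($s{\left(A \right)} = \frac{\left(A - 4\right) A}{2} = \frac{\left(-4 + A\right) A}{2} = \frac{A \left(-4 + A\right)}{2}$)
$q{\left(f \right)} = \frac{f \left(-2 + f\right)}{3}$ ($q{\left(f \right)} = \frac{\left(2 + \left(f - 4\right)\right) f}{3} = \frac{\left(2 + \left(-4 + f\right)\right) f}{3} = \frac{\left(-2 + f\right) f}{3} = \frac{f \left(-2 + f\right)}{3}$)
$\frac{1}{q{\left(s{\left(2 \right)} \right)}} = \frac{1}{\frac{1}{3} \cdot \frac{1}{2} \cdot 2 \left(-4 + 2\right) \left(-2 + \frac{1}{2} \cdot 2 \left(-4 + 2\right)\right)} = \frac{1}{\frac{1}{3} \cdot \frac{1}{2} \cdot 2 \left(-2\right) \left(-2 + \frac{1}{2} \cdot 2 \left(-2\right)\right)} = \frac{1}{\frac{1}{3} \left(-2\right) \left(-2 - 2\right)} = \frac{1}{\frac{1}{3} \left(-2\right) \left(-4\right)} = \frac{1}{\frac{8}{3}} = \frac{3}{8}$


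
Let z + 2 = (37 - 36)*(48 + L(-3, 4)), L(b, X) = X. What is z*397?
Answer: 19850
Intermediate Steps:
z = 50 (z = -2 + (37 - 36)*(48 + 4) = -2 + 1*52 = -2 + 52 = 50)
z*397 = 50*397 = 19850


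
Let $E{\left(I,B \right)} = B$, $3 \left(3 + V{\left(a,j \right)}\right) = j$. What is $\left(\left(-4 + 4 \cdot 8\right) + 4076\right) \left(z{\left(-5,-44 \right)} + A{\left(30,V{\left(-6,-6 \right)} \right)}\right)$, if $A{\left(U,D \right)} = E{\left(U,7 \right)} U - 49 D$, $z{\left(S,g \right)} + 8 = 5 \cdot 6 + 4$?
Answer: $1974024$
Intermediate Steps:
$z{\left(S,g \right)} = 26$ ($z{\left(S,g \right)} = -8 + \left(5 \cdot 6 + 4\right) = -8 + \left(30 + 4\right) = -8 + 34 = 26$)
$V{\left(a,j \right)} = -3 + \frac{j}{3}$
$A{\left(U,D \right)} = - 49 D + 7 U$ ($A{\left(U,D \right)} = 7 U - 49 D = - 49 D + 7 U$)
$\left(\left(-4 + 4 \cdot 8\right) + 4076\right) \left(z{\left(-5,-44 \right)} + A{\left(30,V{\left(-6,-6 \right)} \right)}\right) = \left(\left(-4 + 4 \cdot 8\right) + 4076\right) \left(26 - \left(-210 + 49 \left(-3 + \frac{1}{3} \left(-6\right)\right)\right)\right) = \left(\left(-4 + 32\right) + 4076\right) \left(26 - \left(-210 + 49 \left(-3 - 2\right)\right)\right) = \left(28 + 4076\right) \left(26 + \left(\left(-49\right) \left(-5\right) + 210\right)\right) = 4104 \left(26 + \left(245 + 210\right)\right) = 4104 \left(26 + 455\right) = 4104 \cdot 481 = 1974024$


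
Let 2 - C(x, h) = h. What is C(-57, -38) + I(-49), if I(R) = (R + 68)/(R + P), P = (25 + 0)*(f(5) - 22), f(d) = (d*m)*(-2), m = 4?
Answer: 63941/1599 ≈ 39.988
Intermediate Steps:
C(x, h) = 2 - h
f(d) = -8*d (f(d) = (d*4)*(-2) = (4*d)*(-2) = -8*d)
P = -1550 (P = (25 + 0)*(-8*5 - 22) = 25*(-40 - 22) = 25*(-62) = -1550)
I(R) = (68 + R)/(-1550 + R) (I(R) = (R + 68)/(R - 1550) = (68 + R)/(-1550 + R))
C(-57, -38) + I(-49) = (2 - 1*(-38)) + (68 - 49)/(-1550 - 49) = (2 + 38) + 19/(-1599) = 40 - 1/1599*19 = 40 - 19/1599 = 63941/1599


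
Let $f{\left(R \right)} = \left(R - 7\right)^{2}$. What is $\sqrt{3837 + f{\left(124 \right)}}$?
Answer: $\sqrt{17526} \approx 132.39$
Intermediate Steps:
$f{\left(R \right)} = \left(-7 + R\right)^{2}$
$\sqrt{3837 + f{\left(124 \right)}} = \sqrt{3837 + \left(-7 + 124\right)^{2}} = \sqrt{3837 + 117^{2}} = \sqrt{3837 + 13689} = \sqrt{17526}$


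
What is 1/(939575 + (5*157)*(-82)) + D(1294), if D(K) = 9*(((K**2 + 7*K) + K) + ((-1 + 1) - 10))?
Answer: 13270735165411/875205 ≈ 1.5163e+7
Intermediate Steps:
D(K) = -90 + 9*K**2 + 72*K (D(K) = 9*((K**2 + 8*K) + (0 - 10)) = 9*((K**2 + 8*K) - 10) = 9*(-10 + K**2 + 8*K) = -90 + 9*K**2 + 72*K)
1/(939575 + (5*157)*(-82)) + D(1294) = 1/(939575 + (5*157)*(-82)) + (-90 + 9*1294**2 + 72*1294) = 1/(939575 + 785*(-82)) + (-90 + 9*1674436 + 93168) = 1/(939575 - 64370) + (-90 + 15069924 + 93168) = 1/875205 + 15163002 = 13270735165411/875205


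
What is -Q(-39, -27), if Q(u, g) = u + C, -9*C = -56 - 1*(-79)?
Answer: 374/9 ≈ 41.556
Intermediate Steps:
C = -23/9 (C = -(-56 - 1*(-79))/9 = -(-56 + 79)/9 = -⅑*23 = -23/9 ≈ -2.5556)
Q(u, g) = -23/9 + u (Q(u, g) = u - 23/9 = -23/9 + u)
-Q(-39, -27) = -(-23/9 - 39) = -1*(-374/9) = 374/9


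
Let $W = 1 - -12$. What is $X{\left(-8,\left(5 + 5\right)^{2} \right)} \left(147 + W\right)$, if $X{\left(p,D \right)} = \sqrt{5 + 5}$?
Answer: $160 \sqrt{10} \approx 505.96$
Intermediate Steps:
$X{\left(p,D \right)} = \sqrt{10}$
$W = 13$ ($W = 1 + 12 = 13$)
$X{\left(-8,\left(5 + 5\right)^{2} \right)} \left(147 + W\right) = \sqrt{10} \left(147 + 13\right) = \sqrt{10} \cdot 160 = 160 \sqrt{10}$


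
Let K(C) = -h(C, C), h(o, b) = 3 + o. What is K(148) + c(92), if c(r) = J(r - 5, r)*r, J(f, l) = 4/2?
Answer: 33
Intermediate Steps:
J(f, l) = 2 (J(f, l) = 4*(½) = 2)
K(C) = -3 - C (K(C) = -(3 + C) = -3 - C)
c(r) = 2*r
K(148) + c(92) = (-3 - 1*148) + 2*92 = (-3 - 148) + 184 = -151 + 184 = 33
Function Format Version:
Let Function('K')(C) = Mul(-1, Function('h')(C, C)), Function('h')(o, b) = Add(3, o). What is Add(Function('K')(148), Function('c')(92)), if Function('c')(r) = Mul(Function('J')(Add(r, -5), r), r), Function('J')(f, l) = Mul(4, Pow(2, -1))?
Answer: 33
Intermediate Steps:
Function('J')(f, l) = 2 (Function('J')(f, l) = Mul(4, Rational(1, 2)) = 2)
Function('K')(C) = Add(-3, Mul(-1, C)) (Function('K')(C) = Mul(-1, Add(3, C)) = Add(-3, Mul(-1, C)))
Function('c')(r) = Mul(2, r)
Add(Function('K')(148), Function('c')(92)) = Add(Add(-3, Mul(-1, 148)), Mul(2, 92)) = Add(Add(-3, -148), 184) = Add(-151, 184) = 33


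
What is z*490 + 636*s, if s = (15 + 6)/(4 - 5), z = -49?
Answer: -37366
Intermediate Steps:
s = -21 (s = 21/(-1) = 21*(-1) = -21)
z*490 + 636*s = -49*490 + 636*(-21) = -24010 - 13356 = -37366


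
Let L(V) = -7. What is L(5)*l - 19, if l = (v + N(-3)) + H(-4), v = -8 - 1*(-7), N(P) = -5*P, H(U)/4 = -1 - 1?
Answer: -61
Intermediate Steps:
H(U) = -8 (H(U) = 4*(-1 - 1) = 4*(-2) = -8)
v = -1 (v = -8 + 7 = -1)
l = 6 (l = (-1 - 5*(-3)) - 8 = (-1 + 15) - 8 = 14 - 8 = 6)
L(5)*l - 19 = -7*6 - 19 = -42 - 19 = -61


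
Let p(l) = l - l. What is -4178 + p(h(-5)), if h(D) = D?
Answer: -4178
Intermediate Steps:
p(l) = 0
-4178 + p(h(-5)) = -4178 + 0 = -4178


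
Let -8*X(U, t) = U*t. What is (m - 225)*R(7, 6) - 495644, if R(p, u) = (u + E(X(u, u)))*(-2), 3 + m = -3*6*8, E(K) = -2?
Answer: -492668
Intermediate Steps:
X(U, t) = -U*t/8
m = -147 (m = -3 - 3*6*8 = -3 - 18*8 = -3 - 144 = -147)
R(p, u) = 4 - 2*u (R(p, u) = (u - 2)*(-2) = (-2 + u)*(-2) = 4 - 2*u)
(m - 225)*R(7, 6) - 495644 = (-147 - 225)*(4 - 2*6) - 495644 = -372*(4 - 12) - 495644 = -372*(-8) - 495644 = 2976 - 495644 = -492668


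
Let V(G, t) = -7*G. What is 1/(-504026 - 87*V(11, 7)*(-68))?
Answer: -1/959558 ≈ -1.0421e-6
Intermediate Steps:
1/(-504026 - 87*V(11, 7)*(-68)) = 1/(-504026 - (-609)*11*(-68)) = 1/(-504026 - 87*(-77)*(-68)) = 1/(-504026 + 6699*(-68)) = 1/(-504026 - 455532) = 1/(-959558) = -1/959558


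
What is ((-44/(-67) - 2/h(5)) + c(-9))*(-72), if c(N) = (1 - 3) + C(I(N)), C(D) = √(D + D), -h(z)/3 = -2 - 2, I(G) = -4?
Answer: 7284/67 - 144*I*√2 ≈ 108.72 - 203.65*I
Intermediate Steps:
h(z) = 12 (h(z) = -3*(-2 - 2) = -3*(-4) = 12)
C(D) = √2*√D (C(D) = √(2*D) = √2*√D)
c(N) = -2 + 2*I*√2 (c(N) = (1 - 3) + √2*√(-4) = -2 + √2*(2*I) = -2 + 2*I*√2)
((-44/(-67) - 2/h(5)) + c(-9))*(-72) = ((-44/(-67) - 2/12) + (-2 + 2*I*√2))*(-72) = ((-44*(-1/67) - 2*1/12) + (-2 + 2*I*√2))*(-72) = ((44/67 - ⅙) + (-2 + 2*I*√2))*(-72) = (197/402 + (-2 + 2*I*√2))*(-72) = (-607/402 + 2*I*√2)*(-72) = 7284/67 - 144*I*√2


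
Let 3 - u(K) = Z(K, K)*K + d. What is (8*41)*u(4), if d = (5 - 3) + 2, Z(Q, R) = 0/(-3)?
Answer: -328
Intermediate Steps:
Z(Q, R) = 0 (Z(Q, R) = 0*(-⅓) = 0)
d = 4 (d = 2 + 2 = 4)
u(K) = -1 (u(K) = 3 - (0*K + 4) = 3 - (0 + 4) = 3 - 1*4 = 3 - 4 = -1)
(8*41)*u(4) = (8*41)*(-1) = 328*(-1) = -328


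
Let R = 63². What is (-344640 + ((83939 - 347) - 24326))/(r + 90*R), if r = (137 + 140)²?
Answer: -285374/433939 ≈ -0.65764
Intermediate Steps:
R = 3969
r = 76729 (r = 277² = 76729)
(-344640 + ((83939 - 347) - 24326))/(r + 90*R) = (-344640 + ((83939 - 347) - 24326))/(76729 + 90*3969) = (-344640 + (83592 - 24326))/(76729 + 357210) = (-344640 + 59266)/433939 = -285374*1/433939 = -285374/433939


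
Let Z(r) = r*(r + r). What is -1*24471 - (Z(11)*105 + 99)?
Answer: -49980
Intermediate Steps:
Z(r) = 2*r² (Z(r) = r*(2*r) = 2*r²)
-1*24471 - (Z(11)*105 + 99) = -1*24471 - ((2*11²)*105 + 99) = -24471 - ((2*121)*105 + 99) = -24471 - (242*105 + 99) = -24471 - (25410 + 99) = -24471 - 1*25509 = -24471 - 25509 = -49980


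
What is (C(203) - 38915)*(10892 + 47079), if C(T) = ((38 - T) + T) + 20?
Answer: -2252579147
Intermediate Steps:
C(T) = 58 (C(T) = 38 + 20 = 58)
(C(203) - 38915)*(10892 + 47079) = (58 - 38915)*(10892 + 47079) = -38857*57971 = -2252579147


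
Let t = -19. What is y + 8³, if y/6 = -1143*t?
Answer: 130814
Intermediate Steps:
y = 130302 (y = 6*(-1143*(-19)) = 6*21717 = 130302)
y + 8³ = 130302 + 8³ = 130302 + 512 = 130814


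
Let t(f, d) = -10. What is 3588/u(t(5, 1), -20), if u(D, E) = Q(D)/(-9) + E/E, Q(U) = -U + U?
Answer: 3588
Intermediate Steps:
Q(U) = 0
u(D, E) = 1 (u(D, E) = 0/(-9) + E/E = 0*(-⅑) + 1 = 0 + 1 = 1)
3588/u(t(5, 1), -20) = 3588/1 = 3588*1 = 3588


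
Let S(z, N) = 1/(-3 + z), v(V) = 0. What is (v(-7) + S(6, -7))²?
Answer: ⅑ ≈ 0.11111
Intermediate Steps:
(v(-7) + S(6, -7))² = (0 + 1/(-3 + 6))² = (0 + 1/3)² = (0 + ⅓)² = (⅓)² = ⅑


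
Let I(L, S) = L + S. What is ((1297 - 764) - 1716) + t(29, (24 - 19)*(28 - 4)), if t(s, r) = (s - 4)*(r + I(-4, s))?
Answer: 2442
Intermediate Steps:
t(s, r) = (-4 + s)*(-4 + r + s) (t(s, r) = (s - 4)*(r + (-4 + s)) = (-4 + s)*(-4 + r + s))
((1297 - 764) - 1716) + t(29, (24 - 19)*(28 - 4)) = ((1297 - 764) - 1716) + (16 + 29² - 8*29 - 4*(24 - 19)*(28 - 4) + ((24 - 19)*(28 - 4))*29) = (533 - 1716) + (16 + 841 - 232 - 20*24 + (5*24)*29) = -1183 + (16 + 841 - 232 - 4*120 + 120*29) = -1183 + (16 + 841 - 232 - 480 + 3480) = -1183 + 3625 = 2442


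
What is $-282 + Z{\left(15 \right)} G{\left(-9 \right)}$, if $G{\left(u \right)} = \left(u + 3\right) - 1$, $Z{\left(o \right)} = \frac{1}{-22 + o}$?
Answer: $-281$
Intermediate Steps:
$G{\left(u \right)} = 2 + u$ ($G{\left(u \right)} = \left(3 + u\right) - 1 = 2 + u$)
$-282 + Z{\left(15 \right)} G{\left(-9 \right)} = -282 + \frac{2 - 9}{-22 + 15} = -282 + \frac{1}{-7} \left(-7\right) = -282 - -1 = -282 + 1 = -281$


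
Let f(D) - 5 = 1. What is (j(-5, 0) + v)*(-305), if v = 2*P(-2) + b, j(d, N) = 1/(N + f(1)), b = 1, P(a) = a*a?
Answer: -16775/6 ≈ -2795.8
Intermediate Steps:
P(a) = a²
f(D) = 6 (f(D) = 5 + 1 = 6)
j(d, N) = 1/(6 + N) (j(d, N) = 1/(N + 6) = 1/(6 + N))
v = 9 (v = 2*(-2)² + 1 = 2*4 + 1 = 8 + 1 = 9)
(j(-5, 0) + v)*(-305) = (1/(6 + 0) + 9)*(-305) = (1/6 + 9)*(-305) = (⅙ + 9)*(-305) = (55/6)*(-305) = -16775/6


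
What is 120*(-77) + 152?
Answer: -9088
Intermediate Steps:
120*(-77) + 152 = -9240 + 152 = -9088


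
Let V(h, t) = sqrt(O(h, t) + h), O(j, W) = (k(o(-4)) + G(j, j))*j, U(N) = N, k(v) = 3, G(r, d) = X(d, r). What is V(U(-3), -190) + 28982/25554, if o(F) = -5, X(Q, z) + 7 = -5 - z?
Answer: 14491/12777 + sqrt(15) ≈ 5.0071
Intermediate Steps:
X(Q, z) = -12 - z (X(Q, z) = -7 + (-5 - z) = -12 - z)
G(r, d) = -12 - r
O(j, W) = j*(-9 - j) (O(j, W) = (3 + (-12 - j))*j = (-9 - j)*j = j*(-9 - j))
V(h, t) = sqrt(h - h*(9 + h)) (V(h, t) = sqrt(-h*(9 + h) + h) = sqrt(h - h*(9 + h)))
V(U(-3), -190) + 28982/25554 = sqrt(-3*(-8 - 1*(-3))) + 28982/25554 = sqrt(-3*(-8 + 3)) + 28982*(1/25554) = sqrt(-3*(-5)) + 14491/12777 = sqrt(15) + 14491/12777 = 14491/12777 + sqrt(15)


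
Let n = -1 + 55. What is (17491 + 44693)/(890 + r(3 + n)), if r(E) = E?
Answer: 62184/947 ≈ 65.664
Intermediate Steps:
n = 54
(17491 + 44693)/(890 + r(3 + n)) = (17491 + 44693)/(890 + (3 + 54)) = 62184/(890 + 57) = 62184/947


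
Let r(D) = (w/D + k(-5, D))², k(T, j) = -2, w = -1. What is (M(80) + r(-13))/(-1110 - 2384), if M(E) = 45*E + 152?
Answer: -634713/590486 ≈ -1.0749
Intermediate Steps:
M(E) = 152 + 45*E
r(D) = (-2 - 1/D)² (r(D) = (-1/D - 2)² = (-2 - 1/D)²)
(M(80) + r(-13))/(-1110 - 2384) = ((152 + 45*80) + (1 + 2*(-13))²/(-13)²)/(-1110 - 2384) = ((152 + 3600) + (1 - 26)²/169)/(-3494) = (3752 + (1/169)*(-25)²)*(-1/3494) = (3752 + (1/169)*625)*(-1/3494) = (3752 + 625/169)*(-1/3494) = (634713/169)*(-1/3494) = -634713/590486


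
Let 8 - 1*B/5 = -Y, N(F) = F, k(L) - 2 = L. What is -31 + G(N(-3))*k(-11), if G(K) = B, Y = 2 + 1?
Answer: -526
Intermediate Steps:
k(L) = 2 + L
Y = 3
B = 55 (B = 40 - (-5)*3 = 40 - 5*(-3) = 40 + 15 = 55)
G(K) = 55
-31 + G(N(-3))*k(-11) = -31 + 55*(2 - 11) = -31 + 55*(-9) = -31 - 495 = -526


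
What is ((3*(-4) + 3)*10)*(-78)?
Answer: 7020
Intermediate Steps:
((3*(-4) + 3)*10)*(-78) = ((-12 + 3)*10)*(-78) = -9*10*(-78) = -90*(-78) = 7020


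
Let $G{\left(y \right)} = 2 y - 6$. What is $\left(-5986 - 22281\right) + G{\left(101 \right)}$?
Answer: $-28071$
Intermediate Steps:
$G{\left(y \right)} = -6 + 2 y$
$\left(-5986 - 22281\right) + G{\left(101 \right)} = \left(-5986 - 22281\right) + \left(-6 + 2 \cdot 101\right) = -28267 + \left(-6 + 202\right) = -28267 + 196 = -28071$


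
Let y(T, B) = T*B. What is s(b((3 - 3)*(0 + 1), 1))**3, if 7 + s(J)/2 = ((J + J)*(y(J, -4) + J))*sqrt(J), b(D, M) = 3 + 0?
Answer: -1472408 - 3842640*sqrt(3) ≈ -8.1281e+6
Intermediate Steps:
b(D, M) = 3
y(T, B) = B*T
s(J) = -14 - 12*J**(5/2) (s(J) = -14 + 2*(((J + J)*(-4*J + J))*sqrt(J)) = -14 + 2*(((2*J)*(-3*J))*sqrt(J)) = -14 + 2*((-6*J**2)*sqrt(J)) = -14 + 2*(-6*J**(5/2)) = -14 - 12*J**(5/2))
s(b((3 - 3)*(0 + 1), 1))**3 = (-14 - 108*sqrt(3))**3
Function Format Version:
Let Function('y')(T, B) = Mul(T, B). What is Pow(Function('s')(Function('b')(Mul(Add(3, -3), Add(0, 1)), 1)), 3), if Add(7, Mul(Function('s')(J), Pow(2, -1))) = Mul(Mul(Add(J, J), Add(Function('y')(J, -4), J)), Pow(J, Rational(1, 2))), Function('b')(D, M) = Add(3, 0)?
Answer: Add(-1472408, Mul(-3842640, Pow(3, Rational(1, 2)))) ≈ -8.1281e+6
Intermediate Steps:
Function('b')(D, M) = 3
Function('y')(T, B) = Mul(B, T)
Function('s')(J) = Add(-14, Mul(-12, Pow(J, Rational(5, 2)))) (Function('s')(J) = Add(-14, Mul(2, Mul(Mul(Add(J, J), Add(Mul(-4, J), J)), Pow(J, Rational(1, 2))))) = Add(-14, Mul(2, Mul(Mul(Mul(2, J), Mul(-3, J)), Pow(J, Rational(1, 2))))) = Add(-14, Mul(2, Mul(Mul(-6, Pow(J, 2)), Pow(J, Rational(1, 2))))) = Add(-14, Mul(2, Mul(-6, Pow(J, Rational(5, 2))))) = Add(-14, Mul(-12, Pow(J, Rational(5, 2)))))
Pow(Function('s')(Function('b')(Mul(Add(3, -3), Add(0, 1)), 1)), 3) = Pow(Add(-14, Mul(-12, Pow(3, Rational(5, 2)))), 3) = Pow(Add(-14, Mul(-12, Mul(9, Pow(3, Rational(1, 2))))), 3) = Pow(Add(-14, Mul(-108, Pow(3, Rational(1, 2)))), 3)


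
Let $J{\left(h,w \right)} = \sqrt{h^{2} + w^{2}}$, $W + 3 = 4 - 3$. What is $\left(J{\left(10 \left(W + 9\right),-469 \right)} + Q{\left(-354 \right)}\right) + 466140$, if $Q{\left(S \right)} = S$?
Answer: $465786 + 7 \sqrt{4589} \approx 4.6626 \cdot 10^{5}$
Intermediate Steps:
$W = -2$ ($W = -3 + \left(4 - 3\right) = -3 + 1 = -2$)
$\left(J{\left(10 \left(W + 9\right),-469 \right)} + Q{\left(-354 \right)}\right) + 466140 = \left(\sqrt{\left(10 \left(-2 + 9\right)\right)^{2} + \left(-469\right)^{2}} - 354\right) + 466140 = \left(\sqrt{\left(10 \cdot 7\right)^{2} + 219961} - 354\right) + 466140 = \left(\sqrt{70^{2} + 219961} - 354\right) + 466140 = \left(\sqrt{4900 + 219961} - 354\right) + 466140 = \left(\sqrt{224861} - 354\right) + 466140 = \left(7 \sqrt{4589} - 354\right) + 466140 = \left(-354 + 7 \sqrt{4589}\right) + 466140 = 465786 + 7 \sqrt{4589}$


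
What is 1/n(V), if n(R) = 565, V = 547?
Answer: 1/565 ≈ 0.0017699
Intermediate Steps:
1/n(V) = 1/565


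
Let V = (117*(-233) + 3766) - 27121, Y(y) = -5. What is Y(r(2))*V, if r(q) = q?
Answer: 253080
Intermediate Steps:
V = -50616 (V = (-27261 + 3766) - 27121 = -23495 - 27121 = -50616)
Y(r(2))*V = -5*(-50616) = 253080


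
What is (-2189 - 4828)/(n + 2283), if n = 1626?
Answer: -2339/1303 ≈ -1.7951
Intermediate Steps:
(-2189 - 4828)/(n + 2283) = (-2189 - 4828)/(1626 + 2283) = -7017/3909 = -7017*1/3909 = -2339/1303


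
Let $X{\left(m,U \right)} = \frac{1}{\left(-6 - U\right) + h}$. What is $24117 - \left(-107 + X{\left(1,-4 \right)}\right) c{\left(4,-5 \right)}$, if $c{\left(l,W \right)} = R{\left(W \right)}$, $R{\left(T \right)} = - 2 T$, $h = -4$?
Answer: $\frac{75566}{3} \approx 25189.0$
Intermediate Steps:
$c{\left(l,W \right)} = - 2 W$
$X{\left(m,U \right)} = \frac{1}{-10 - U}$ ($X{\left(m,U \right)} = \frac{1}{\left(-6 - U\right) - 4} = \frac{1}{-10 - U}$)
$24117 - \left(-107 + X{\left(1,-4 \right)}\right) c{\left(4,-5 \right)} = 24117 - \left(-107 - \frac{1}{10 - 4}\right) \left(\left(-2\right) \left(-5\right)\right) = 24117 - \left(-107 - \frac{1}{6}\right) 10 = 24117 - \left(- \frac{643}{6}\right) 10 = 24117 - - \frac{3215}{3} = 24117 + \frac{3215}{3} = \frac{75566}{3}$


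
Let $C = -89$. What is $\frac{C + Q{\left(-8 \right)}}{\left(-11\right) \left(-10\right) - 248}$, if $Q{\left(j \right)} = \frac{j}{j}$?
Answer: $\frac{44}{69} \approx 0.63768$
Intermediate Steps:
$Q{\left(j \right)} = 1$
$\frac{C + Q{\left(-8 \right)}}{\left(-11\right) \left(-10\right) - 248} = \frac{-89 + 1}{\left(-11\right) \left(-10\right) - 248} = - \frac{88}{110 - 248} = - \frac{88}{-138} = \left(-88\right) \left(- \frac{1}{138}\right) = \frac{44}{69}$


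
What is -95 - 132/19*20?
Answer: -4445/19 ≈ -233.95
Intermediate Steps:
-95 - 132/19*20 = -95 - 2640/19 = -4445/19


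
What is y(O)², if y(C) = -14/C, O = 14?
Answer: 1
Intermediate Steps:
y(O)² = (-14/14)² = (-14*1/14)² = (-1)² = 1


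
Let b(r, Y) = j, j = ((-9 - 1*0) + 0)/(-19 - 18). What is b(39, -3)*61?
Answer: 549/37 ≈ 14.838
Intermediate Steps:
j = 9/37 (j = ((-9 + 0) + 0)/(-37) = (-9 + 0)*(-1/37) = -9*(-1/37) = 9/37 ≈ 0.24324)
b(r, Y) = 9/37
b(39, -3)*61 = (9/37)*61 = 549/37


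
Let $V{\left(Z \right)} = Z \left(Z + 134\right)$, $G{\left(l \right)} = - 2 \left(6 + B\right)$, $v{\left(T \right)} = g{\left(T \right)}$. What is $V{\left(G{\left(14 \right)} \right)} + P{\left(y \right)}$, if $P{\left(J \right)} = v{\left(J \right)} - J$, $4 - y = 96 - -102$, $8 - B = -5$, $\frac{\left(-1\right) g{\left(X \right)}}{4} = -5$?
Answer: $-3434$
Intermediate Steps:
$g{\left(X \right)} = 20$ ($g{\left(X \right)} = \left(-4\right) \left(-5\right) = 20$)
$B = 13$ ($B = 8 - -5 = 8 + 5 = 13$)
$v{\left(T \right)} = 20$
$G{\left(l \right)} = -38$ ($G{\left(l \right)} = - 2 \left(6 + 13\right) = \left(-2\right) 19 = -38$)
$V{\left(Z \right)} = Z \left(134 + Z\right)$
$y = -194$ ($y = 4 - \left(96 - -102\right) = 4 - \left(96 + 102\right) = 4 - 198 = -194$)
$P{\left(J \right)} = 20 - J$
$V{\left(G{\left(14 \right)} \right)} + P{\left(y \right)} = - 38 \left(134 - 38\right) + \left(20 - -194\right) = \left(-38\right) 96 + \left(20 + 194\right) = -3648 + 214 = -3434$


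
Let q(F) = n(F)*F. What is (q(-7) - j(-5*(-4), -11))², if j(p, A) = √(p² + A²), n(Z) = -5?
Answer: (35 - √521)² ≈ 148.22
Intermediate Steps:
j(p, A) = √(A² + p²)
q(F) = -5*F
(q(-7) - j(-5*(-4), -11))² = (-5*(-7) - √((-11)² + (-5*(-4))²))² = (35 - √(121 + 20²))² = (35 - √(121 + 400))² = (35 - √521)²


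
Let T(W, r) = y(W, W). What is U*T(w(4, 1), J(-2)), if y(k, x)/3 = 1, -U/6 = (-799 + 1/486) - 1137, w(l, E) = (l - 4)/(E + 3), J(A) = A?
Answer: 940895/27 ≈ 34848.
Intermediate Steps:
w(l, E) = (-4 + l)/(3 + E)
U = 940895/81 (U = -6*((-799 + 1/486) - 1137) = -6*(-388313/486 - 1137) = -6*(-940895/486) = 940895/81 ≈ 11616.)
y(k, x) = 3 (y(k, x) = 3*1 = 3)
T(W, r) = 3
U*T(w(4, 1), J(-2)) = (940895/81)*3 = 940895/27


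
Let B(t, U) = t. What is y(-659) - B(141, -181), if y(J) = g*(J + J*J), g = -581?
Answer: -251934523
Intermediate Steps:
y(J) = -581*J - 581*J² (y(J) = -581*(J + J*J) = -581*(J + J²) = -581*J - 581*J²)
y(-659) - B(141, -181) = -581*(-659)*(1 - 659) - 1*141 = -581*(-659)*(-658) - 141 = -251934382 - 141 = -251934523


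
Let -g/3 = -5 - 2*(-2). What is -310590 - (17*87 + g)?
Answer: -312072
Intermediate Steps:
g = 3 (g = -3*(-5 - 2*(-2)) = -3*(-5 + 4) = -3*(-1) = 3)
-310590 - (17*87 + g) = -310590 - (17*87 + 3) = -310590 - (1479 + 3) = -310590 - 1*1482 = -310590 - 1482 = -312072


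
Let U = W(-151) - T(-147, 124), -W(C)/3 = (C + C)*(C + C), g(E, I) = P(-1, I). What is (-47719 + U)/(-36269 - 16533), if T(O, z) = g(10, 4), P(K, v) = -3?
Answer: 160664/26401 ≈ 6.0855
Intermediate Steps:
g(E, I) = -3
T(O, z) = -3
W(C) = -12*C² (W(C) = -3*(C + C)*(C + C) = -3*2*C*2*C = -12*C²)
U = -273609 (U = -12*(-151)² - 1*(-3) = -12*22801 + 3 = -273612 + 3 = -273609)
(-47719 + U)/(-36269 - 16533) = (-47719 - 273609)/(-36269 - 16533) = -321328/(-52802) = -321328*(-1/52802) = 160664/26401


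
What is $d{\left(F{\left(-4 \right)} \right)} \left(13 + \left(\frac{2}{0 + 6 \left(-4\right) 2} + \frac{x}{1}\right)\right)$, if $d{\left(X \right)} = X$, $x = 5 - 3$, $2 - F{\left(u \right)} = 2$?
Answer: $0$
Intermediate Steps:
$F{\left(u \right)} = 0$ ($F{\left(u \right)} = 2 - 2 = 0$)
$x = 2$
$d{\left(F{\left(-4 \right)} \right)} \left(13 + \left(\frac{2}{0 + 6 \left(-4\right) 2} + \frac{x}{1}\right)\right) = 0 \left(13 + \left(\frac{2}{0 + 6 \left(-4\right) 2} + \frac{2}{1}\right)\right) = 0 \left(13 + \left(\frac{2}{0 - 48} + 2 \cdot 1\right)\right) = 0 \left(13 + \left(\frac{2}{0 - 48} + 2\right)\right) = 0 \left(13 + \left(\frac{2}{-48} + 2\right)\right) = 0 \left(13 + \left(2 \left(- \frac{1}{48}\right) + 2\right)\right) = 0 \left(13 + \left(- \frac{1}{24} + 2\right)\right) = 0 \left(13 + \frac{47}{24}\right) = 0 \cdot \frac{359}{24} = 0$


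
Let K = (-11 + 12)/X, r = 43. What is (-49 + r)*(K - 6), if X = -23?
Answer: 834/23 ≈ 36.261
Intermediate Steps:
K = -1/23 (K = (-11 + 12)/(-23) = 1*(-1/23) = -1/23 ≈ -0.043478)
(-49 + r)*(K - 6) = (-49 + 43)*(-1/23 - 6) = -6*(-139/23) = 834/23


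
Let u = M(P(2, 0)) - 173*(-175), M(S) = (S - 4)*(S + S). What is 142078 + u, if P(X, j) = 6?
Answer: 172377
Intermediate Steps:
M(S) = 2*S*(-4 + S) (M(S) = (-4 + S)*(2*S) = 2*S*(-4 + S))
u = 30299 (u = 2*6*(-4 + 6) - 173*(-175) = 2*6*2 + 30275 = 24 + 30275 = 30299)
142078 + u = 142078 + 30299 = 172377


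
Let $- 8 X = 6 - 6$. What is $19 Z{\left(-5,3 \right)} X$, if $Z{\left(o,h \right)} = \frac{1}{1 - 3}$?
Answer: $0$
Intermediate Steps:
$Z{\left(o,h \right)} = - \frac{1}{2}$ ($Z{\left(o,h \right)} = \frac{1}{-2} = - \frac{1}{2}$)
$X = 0$ ($X = - \frac{6 - 6}{8} = \left(- \frac{1}{8}\right) 0 = 0$)
$19 Z{\left(-5,3 \right)} X = 19 \left(- \frac{1}{2}\right) 0 = \left(- \frac{19}{2}\right) 0 = 0$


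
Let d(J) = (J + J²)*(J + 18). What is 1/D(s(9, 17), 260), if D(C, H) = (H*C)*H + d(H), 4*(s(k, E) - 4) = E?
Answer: 1/19422780 ≈ 5.1486e-8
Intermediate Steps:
s(k, E) = 4 + E/4
d(J) = (18 + J)*(J + J²) (d(J) = (J + J²)*(18 + J) = (18 + J)*(J + J²))
D(C, H) = C*H² + H*(18 + H² + 19*H) (D(C, H) = (H*C)*H + H*(18 + H² + 19*H) = (C*H)*H + H*(18 + H² + 19*H) = C*H² + H*(18 + H² + 19*H))
1/D(s(9, 17), 260) = 1/(260*(18 + 260² + 19*260 + (4 + (¼)*17)*260)) = 1/(260*(18 + 67600 + 4940 + (4 + 17/4)*260)) = 1/(260*(18 + 67600 + 4940 + (33/4)*260)) = 1/(260*(18 + 67600 + 4940 + 2145)) = 1/(260*74703) = 1/19422780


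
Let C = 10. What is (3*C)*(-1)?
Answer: -30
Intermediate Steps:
(3*C)*(-1) = (3*10)*(-1) = 30*(-1) = -30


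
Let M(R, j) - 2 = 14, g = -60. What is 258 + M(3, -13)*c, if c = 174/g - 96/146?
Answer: 73394/365 ≈ 201.08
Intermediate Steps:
M(R, j) = 16 (M(R, j) = 2 + 14 = 16)
c = -2597/730 (c = 174/(-60) - 96/146 = 174*(-1/60) - 96*1/146 = -29/10 - 48/73 = -2597/730 ≈ -3.5575)
258 + M(3, -13)*c = 258 + 16*(-2597/730) = 258 - 20776/365 = 73394/365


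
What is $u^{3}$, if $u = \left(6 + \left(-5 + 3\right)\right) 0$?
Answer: $0$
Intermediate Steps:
$u = 0$ ($u = \left(6 - 2\right) 0 = 4 \cdot 0 = 0$)
$u^{3} = 0^{3} = 0$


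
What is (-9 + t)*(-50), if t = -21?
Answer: 1500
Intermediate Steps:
(-9 + t)*(-50) = (-9 - 21)*(-50) = -30*(-50) = 1500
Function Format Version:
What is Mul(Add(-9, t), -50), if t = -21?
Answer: 1500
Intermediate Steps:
Mul(Add(-9, t), -50) = Mul(Add(-9, -21), -50) = Mul(-30, -50) = 1500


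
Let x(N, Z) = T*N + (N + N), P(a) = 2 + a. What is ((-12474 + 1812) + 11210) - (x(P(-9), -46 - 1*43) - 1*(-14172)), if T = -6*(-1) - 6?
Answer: -13610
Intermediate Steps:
T = 0 (T = 6 - 6 = 0)
x(N, Z) = 2*N (x(N, Z) = 0*N + (N + N) = 0 + 2*N = 2*N)
((-12474 + 1812) + 11210) - (x(P(-9), -46 - 1*43) - 1*(-14172)) = ((-12474 + 1812) + 11210) - (2*(2 - 9) - 1*(-14172)) = (-10662 + 11210) - (2*(-7) + 14172) = 548 - (-14 + 14172) = 548 - 1*14158 = 548 - 14158 = -13610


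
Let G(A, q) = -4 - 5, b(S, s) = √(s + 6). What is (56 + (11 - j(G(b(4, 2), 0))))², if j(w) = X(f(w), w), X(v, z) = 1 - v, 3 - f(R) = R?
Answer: 6084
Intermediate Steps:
b(S, s) = √(6 + s)
f(R) = 3 - R
G(A, q) = -9
j(w) = -2 + w (j(w) = 1 - (3 - w) = 1 + (-3 + w) = -2 + w)
(56 + (11 - j(G(b(4, 2), 0))))² = (56 + (11 - (-2 - 9)))² = (56 + (11 - 1*(-11)))² = (56 + (11 + 11))² = (56 + 22)² = 78² = 6084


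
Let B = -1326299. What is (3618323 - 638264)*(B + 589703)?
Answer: -2195099539164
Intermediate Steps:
(3618323 - 638264)*(B + 589703) = (3618323 - 638264)*(-1326299 + 589703) = 2980059*(-736596) = -2195099539164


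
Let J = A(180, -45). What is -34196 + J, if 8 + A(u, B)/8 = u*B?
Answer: -99060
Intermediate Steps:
A(u, B) = -64 + 8*B*u (A(u, B) = -64 + 8*(u*B) = -64 + 8*(B*u) = -64 + 8*B*u)
J = -64864 (J = -64 + 8*(-45)*180 = -64 - 64800 = -64864)
-34196 + J = -34196 - 64864 = -99060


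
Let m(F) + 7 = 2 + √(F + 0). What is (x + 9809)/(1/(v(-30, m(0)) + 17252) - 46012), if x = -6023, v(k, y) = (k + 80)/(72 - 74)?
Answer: -21740474/264216241 ≈ -0.082283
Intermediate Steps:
m(F) = -5 + √F (m(F) = -7 + (2 + √(F + 0)) = -7 + (2 + √F) = -5 + √F)
v(k, y) = -40 - k/2 (v(k, y) = (80 + k)/(-2) = (80 + k)*(-½) = -40 - k/2)
(x + 9809)/(1/(v(-30, m(0)) + 17252) - 46012) = (-6023 + 9809)/(1/((-40 - ½*(-30)) + 17252) - 46012) = 3786/(1/((-40 + 15) + 17252) - 46012) = 3786/(1/(-25 + 17252) - 46012) = 3786/(1/17227 - 46012) = 3786/(-792648723/17227) = 3786*(-17227/792648723) = -21740474/264216241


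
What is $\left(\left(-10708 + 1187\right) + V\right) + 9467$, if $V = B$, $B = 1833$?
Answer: $1779$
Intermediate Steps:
$V = 1833$
$\left(\left(-10708 + 1187\right) + V\right) + 9467 = \left(\left(-10708 + 1187\right) + 1833\right) + 9467 = \left(-9521 + 1833\right) + 9467 = -7688 + 9467 = 1779$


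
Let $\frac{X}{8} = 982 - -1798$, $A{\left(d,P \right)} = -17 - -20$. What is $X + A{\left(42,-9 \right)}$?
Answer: $22243$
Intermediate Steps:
$A{\left(d,P \right)} = 3$ ($A{\left(d,P \right)} = -17 + 20 = 3$)
$X = 22240$ ($X = 8 \left(982 - -1798\right) = 8 \left(982 + 1798\right) = 8 \cdot 2780 = 22240$)
$X + A{\left(42,-9 \right)} = 22240 + 3 = 22243$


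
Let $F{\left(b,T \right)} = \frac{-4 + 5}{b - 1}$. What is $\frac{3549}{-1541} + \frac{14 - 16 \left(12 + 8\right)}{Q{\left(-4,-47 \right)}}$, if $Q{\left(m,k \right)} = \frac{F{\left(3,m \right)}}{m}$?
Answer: $\frac{3768819}{1541} \approx 2445.7$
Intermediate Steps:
$F{\left(b,T \right)} = \frac{1}{-1 + b}$ ($F{\left(b,T \right)} = 1 \frac{1}{-1 + b} = \frac{1}{-1 + b}$)
$Q{\left(m,k \right)} = \frac{1}{2 m}$ ($Q{\left(m,k \right)} = \frac{1}{\left(-1 + 3\right) m} = \frac{1}{2 m}$)
$\frac{3549}{-1541} + \frac{14 - 16 \left(12 + 8\right)}{Q{\left(-4,-47 \right)}} = \frac{3549}{-1541} + \frac{14 - 16 \left(12 + 8\right)}{\frac{1}{2} \frac{1}{-4}} = 3549 \left(- \frac{1}{1541}\right) + \frac{14 - 320}{\frac{1}{2} \left(- \frac{1}{4}\right)} = - \frac{3549}{1541} + \frac{14 - 320}{- \frac{1}{8}} = - \frac{3549}{1541} - -2448 = - \frac{3549}{1541} + 2448 = \frac{3768819}{1541}$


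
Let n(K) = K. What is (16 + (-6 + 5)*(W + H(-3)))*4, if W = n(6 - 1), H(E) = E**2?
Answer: 8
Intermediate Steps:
W = 5 (W = 6 - 1 = 5)
(16 + (-6 + 5)*(W + H(-3)))*4 = (16 + (-6 + 5)*(5 + (-3)**2))*4 = (16 - (5 + 9))*4 = (16 - 1*14)*4 = (16 - 14)*4 = 2*4 = 8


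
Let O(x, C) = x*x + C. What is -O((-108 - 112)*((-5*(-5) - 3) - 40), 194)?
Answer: -15681794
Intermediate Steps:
O(x, C) = C + x² (O(x, C) = x² + C = C + x²)
-O((-108 - 112)*((-5*(-5) - 3) - 40), 194) = -(194 + ((-108 - 112)*((-5*(-5) - 3) - 40))²) = -(194 + (-220*((25 - 3) - 40))²) = -(194 + (-220*(22 - 40))²) = -(194 + (-220*(-18))²) = -(194 + 3960²) = -(194 + 15681600) = -1*15681794 = -15681794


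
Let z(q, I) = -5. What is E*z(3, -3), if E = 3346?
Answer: -16730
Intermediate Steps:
E*z(3, -3) = 3346*(-5) = -16730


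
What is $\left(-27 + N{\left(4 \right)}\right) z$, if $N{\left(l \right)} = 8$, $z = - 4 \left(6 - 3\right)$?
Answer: $228$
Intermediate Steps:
$z = -12$ ($z = \left(-4\right) 3 = -12$)
$\left(-27 + N{\left(4 \right)}\right) z = \left(-27 + 8\right) \left(-12\right) = \left(-19\right) \left(-12\right) = 228$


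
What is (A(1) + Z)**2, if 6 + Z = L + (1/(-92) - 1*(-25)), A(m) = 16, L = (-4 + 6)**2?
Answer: 12866569/8464 ≈ 1520.2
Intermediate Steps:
L = 4 (L = 2**2 = 4)
Z = 2115/92 (Z = -6 + (4 + (1/(-92) - 1*(-25))) = -6 + (4 + (-1/92 + 25)) = -6 + (4 + 2299/92) = -6 + 2667/92 = 2115/92 ≈ 22.989)
(A(1) + Z)**2 = (16 + 2115/92)**2 = (3587/92)**2 = 12866569/8464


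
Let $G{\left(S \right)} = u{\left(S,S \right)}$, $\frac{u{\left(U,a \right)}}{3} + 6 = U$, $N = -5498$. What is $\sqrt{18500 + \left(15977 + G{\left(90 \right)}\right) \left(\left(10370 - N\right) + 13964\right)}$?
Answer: $2 \sqrt{121040507} \approx 22004.0$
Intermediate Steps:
$u{\left(U,a \right)} = -18 + 3 U$
$G{\left(S \right)} = -18 + 3 S$
$\sqrt{18500 + \left(15977 + G{\left(90 \right)}\right) \left(\left(10370 - N\right) + 13964\right)} = \sqrt{18500 + \left(15977 + \left(-18 + 3 \cdot 90\right)\right) \left(\left(10370 - -5498\right) + 13964\right)} = \sqrt{18500 + \left(15977 + \left(-18 + 270\right)\right) \left(\left(10370 + 5498\right) + 13964\right)} = \sqrt{18500 + \left(15977 + 252\right) \left(15868 + 13964\right)} = \sqrt{18500 + 16229 \cdot 29832} = \sqrt{18500 + 484143528} = \sqrt{484162028} = 2 \sqrt{121040507}$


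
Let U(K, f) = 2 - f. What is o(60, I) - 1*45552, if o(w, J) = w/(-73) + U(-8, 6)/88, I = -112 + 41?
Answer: -73157905/1606 ≈ -45553.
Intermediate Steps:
I = -71
o(w, J) = -1/22 - w/73 (o(w, J) = w/(-73) + (2 - 1*6)/88 = w*(-1/73) + (2 - 6)*(1/88) = -w/73 - 4*1/88 = -w/73 - 1/22 = -1/22 - w/73)
o(60, I) - 1*45552 = (-1/22 - 1/73*60) - 1*45552 = (-1/22 - 60/73) - 45552 = -1393/1606 - 45552 = -73157905/1606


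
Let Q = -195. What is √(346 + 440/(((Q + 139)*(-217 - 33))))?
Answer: √1695554/70 ≈ 18.602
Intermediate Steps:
√(346 + 440/(((Q + 139)*(-217 - 33)))) = √(346 + 440/(((-195 + 139)*(-217 - 33)))) = √(346 + 440/((-56*(-250)))) = √(346 + 440/14000) = √(346 + 440*(1/14000)) = √(346 + 11/350) = √(121111/350) = √1695554/70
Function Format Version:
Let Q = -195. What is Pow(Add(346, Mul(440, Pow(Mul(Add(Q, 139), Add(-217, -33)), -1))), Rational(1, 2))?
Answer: Mul(Rational(1, 70), Pow(1695554, Rational(1, 2))) ≈ 18.602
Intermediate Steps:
Pow(Add(346, Mul(440, Pow(Mul(Add(Q, 139), Add(-217, -33)), -1))), Rational(1, 2)) = Pow(Add(346, Mul(440, Pow(Mul(Add(-195, 139), Add(-217, -33)), -1))), Rational(1, 2)) = Pow(Add(346, Mul(440, Pow(Mul(-56, -250), -1))), Rational(1, 2)) = Pow(Add(346, Mul(440, Pow(14000, -1))), Rational(1, 2)) = Pow(Add(346, Mul(440, Rational(1, 14000))), Rational(1, 2)) = Pow(Add(346, Rational(11, 350)), Rational(1, 2)) = Pow(Rational(121111, 350), Rational(1, 2)) = Mul(Rational(1, 70), Pow(1695554, Rational(1, 2)))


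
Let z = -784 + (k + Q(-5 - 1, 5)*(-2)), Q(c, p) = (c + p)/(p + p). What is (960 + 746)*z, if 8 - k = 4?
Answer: -6651694/5 ≈ -1.3303e+6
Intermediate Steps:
k = 4 (k = 8 - 1*4 = 8 - 4 = 4)
Q(c, p) = (c + p)/(2*p) (Q(c, p) = (c + p)/((2*p)) = (c + p)*(1/(2*p)) = (c + p)/(2*p))
z = -3899/5 (z = -784 + (4 + ((1/2)*((-5 - 1) + 5)/5)*(-2)) = -784 + (4 + ((1/2)*(1/5)*(-6 + 5))*(-2)) = -784 + (4 + ((1/2)*(1/5)*(-1))*(-2)) = -784 + (4 - 1/10*(-2)) = -784 + (4 + 1/5) = -784 + 21/5 = -3899/5 ≈ -779.80)
(960 + 746)*z = (960 + 746)*(-3899/5) = 1706*(-3899/5) = -6651694/5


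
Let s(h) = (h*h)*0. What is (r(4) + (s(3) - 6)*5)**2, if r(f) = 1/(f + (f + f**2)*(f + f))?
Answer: 24196561/26896 ≈ 899.63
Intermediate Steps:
s(h) = 0 (s(h) = h**2*0 = 0)
r(f) = 1/(f + 2*f*(f + f**2)) (r(f) = 1/(f + (f + f**2)*(2*f)) = 1/(f + 2*f*(f + f**2)))
(r(4) + (s(3) - 6)*5)**2 = (1/(4*(1 + 2*4 + 2*4**2)) + (0 - 6)*5)**2 = (1/(4*(1 + 8 + 2*16)) - 6*5)**2 = (1/(4*(1 + 8 + 32)) - 30)**2 = ((1/4)/41 - 30)**2 = ((1/4)*(1/41) - 30)**2 = (1/164 - 30)**2 = (-4919/164)**2 = 24196561/26896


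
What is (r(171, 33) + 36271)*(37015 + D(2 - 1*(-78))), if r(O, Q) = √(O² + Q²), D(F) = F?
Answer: 1345472745 + 111285*√3370 ≈ 1.3519e+9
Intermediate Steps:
(r(171, 33) + 36271)*(37015 + D(2 - 1*(-78))) = (√(171² + 33²) + 36271)*(37015 + (2 - 1*(-78))) = (√(29241 + 1089) + 36271)*(37015 + (2 + 78)) = (√30330 + 36271)*(37015 + 80) = (3*√3370 + 36271)*37095 = (36271 + 3*√3370)*37095 = 1345472745 + 111285*√3370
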